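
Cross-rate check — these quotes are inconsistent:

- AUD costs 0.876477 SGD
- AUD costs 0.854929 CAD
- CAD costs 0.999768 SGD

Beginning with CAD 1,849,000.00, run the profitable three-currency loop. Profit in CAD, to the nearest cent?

Profitable loop is CAD → AUD → SGD → CAD:
CAD 1,849,000.00 ÷ 0.854929 = AUD 2,162,752.70
AUD 2,162,752.70 × 0.876477 = SGD 1,895,603.00
SGD 1,895,603.00 ÷ 0.999768 = CAD 1,896,042.88
Profit = CAD 1,896,042.88 − CAD 1,849,000.00

Profit: CAD 47,042.88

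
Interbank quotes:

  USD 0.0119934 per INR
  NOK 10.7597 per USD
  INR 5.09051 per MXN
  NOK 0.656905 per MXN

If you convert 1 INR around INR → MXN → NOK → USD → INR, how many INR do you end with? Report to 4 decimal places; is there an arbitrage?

Around INR → MXN → NOK → USD → INR: 1 ÷ 5.09051 × 0.656905 ÷ 10.7597 ÷ 0.0119934 = 0.999997
Product ≈ 1 (deviation 0.000%, within rounding noise).

1.0000 (no arbitrage)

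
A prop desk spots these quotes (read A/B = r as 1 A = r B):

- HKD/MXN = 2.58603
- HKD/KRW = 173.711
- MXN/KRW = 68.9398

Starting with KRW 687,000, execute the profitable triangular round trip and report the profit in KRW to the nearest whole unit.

Profitable loop is KRW → HKD → MXN → KRW:
KRW 687,000 ÷ 173.711 = HKD 3,954.84
HKD 3,954.84 × 2.58603 = MXN 10,227.35
MXN 10,227.35 × 68.9398 = KRW 705,071
Profit = KRW 705,071 − KRW 687,000

Profit: KRW 18,071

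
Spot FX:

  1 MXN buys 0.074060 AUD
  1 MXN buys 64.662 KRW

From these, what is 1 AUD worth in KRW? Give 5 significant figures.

AUD/KRW = 873.10

1 AUD ÷ 0.074060 = 13.5026 MXN
13.5026 MXN × 64.662 = 873.103 KRW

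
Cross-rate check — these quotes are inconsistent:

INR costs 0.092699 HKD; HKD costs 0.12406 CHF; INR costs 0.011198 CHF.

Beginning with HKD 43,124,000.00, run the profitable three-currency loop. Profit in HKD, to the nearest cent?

Profit: HKD 1,163,931.86

Profitable loop is HKD → CHF → INR → HKD:
HKD 43,124,000.00 × 0.12406 = CHF 5,349,963.44
CHF 5,349,963.44 ÷ 0.011198 = INR 477,760,621.54
INR 477,760,621.54 × 0.092699 = HKD 44,287,931.86
Profit = HKD 44,287,931.86 − HKD 43,124,000.00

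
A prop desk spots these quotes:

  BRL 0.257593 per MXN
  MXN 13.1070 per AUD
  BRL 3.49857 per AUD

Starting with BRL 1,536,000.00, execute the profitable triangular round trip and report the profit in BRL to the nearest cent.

Profit: BRL 55,638.47

Profitable loop is BRL → MXN → AUD → BRL:
BRL 1,536,000.00 ÷ 0.257593 = MXN 5,962,894.95
MXN 5,962,894.95 ÷ 13.1070 = AUD 454,939.72
AUD 454,939.72 × 3.49857 = BRL 1,591,638.47
Profit = BRL 1,591,638.47 − BRL 1,536,000.00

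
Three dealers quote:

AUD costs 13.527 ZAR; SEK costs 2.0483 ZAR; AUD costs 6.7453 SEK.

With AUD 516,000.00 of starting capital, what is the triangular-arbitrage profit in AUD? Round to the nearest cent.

Profitable loop is AUD → SEK → ZAR → AUD:
AUD 516,000.00 × 6.7453 = SEK 3,480,574.80
SEK 3,480,574.80 × 2.0483 = ZAR 7,129,261.36
ZAR 7,129,261.36 ÷ 13.527 = AUD 527,039.36
Profit = AUD 527,039.36 − AUD 516,000.00

Profit: AUD 11,039.36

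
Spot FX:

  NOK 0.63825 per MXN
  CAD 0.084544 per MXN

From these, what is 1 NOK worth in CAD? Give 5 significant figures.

1 NOK ÷ 0.63825 = 1.56678 MXN
1.56678 MXN × 0.084544 = 0.132462 CAD

NOK/CAD = 0.13246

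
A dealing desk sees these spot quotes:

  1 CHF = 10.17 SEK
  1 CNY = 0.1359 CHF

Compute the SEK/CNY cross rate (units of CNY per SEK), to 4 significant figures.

SEK/CNY = 0.7235

1 SEK ÷ 10.17 = 0.0983284 CHF
0.0983284 CHF ÷ 0.1359 = 0.723535 CNY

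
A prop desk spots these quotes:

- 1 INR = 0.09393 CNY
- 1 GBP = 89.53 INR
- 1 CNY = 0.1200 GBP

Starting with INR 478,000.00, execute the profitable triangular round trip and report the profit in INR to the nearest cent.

Profitable loop is INR → CNY → GBP → INR:
INR 478,000.00 × 0.09393 = CNY 44,898.54
CNY 44,898.54 × 0.1200 = GBP 5,387.82
GBP 5,387.82 × 89.53 = INR 482,371.95
Profit = INR 482,371.95 − INR 478,000.00

Profit: INR 4,371.95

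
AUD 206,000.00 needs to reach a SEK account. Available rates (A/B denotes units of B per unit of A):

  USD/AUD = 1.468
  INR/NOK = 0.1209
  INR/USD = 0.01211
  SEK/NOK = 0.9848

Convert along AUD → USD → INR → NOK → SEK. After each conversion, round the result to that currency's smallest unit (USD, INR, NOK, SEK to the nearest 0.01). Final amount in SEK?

AUD 206,000.00 ÷ 1.468 = USD 140,326.98
USD 140,326.98 ÷ 0.01211 = INR 11,587,694.47
INR 11,587,694.47 × 0.1209 = NOK 1,400,952.26
NOK 1,400,952.26 ÷ 0.9848 = SEK 1,422,575.41

SEK 1,422,575.41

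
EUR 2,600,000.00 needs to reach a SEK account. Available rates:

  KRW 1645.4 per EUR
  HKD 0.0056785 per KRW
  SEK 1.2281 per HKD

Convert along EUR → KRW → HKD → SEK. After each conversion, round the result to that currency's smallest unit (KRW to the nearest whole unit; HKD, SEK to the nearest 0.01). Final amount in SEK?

SEK 29,834,049.26

EUR 2,600,000.00 × 1645.4 = KRW 4,278,040,000
KRW 4,278,040,000 × 0.0056785 = HKD 24,292,850.14
HKD 24,292,850.14 × 1.2281 = SEK 29,834,049.26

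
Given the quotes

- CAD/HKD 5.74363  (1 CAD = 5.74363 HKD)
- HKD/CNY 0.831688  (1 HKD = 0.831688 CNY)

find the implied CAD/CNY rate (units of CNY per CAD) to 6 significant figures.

1 CAD × 5.74363 = 5.74363 HKD
5.74363 HKD × 0.831688 = 4.77691 CNY

CAD/CNY = 4.77691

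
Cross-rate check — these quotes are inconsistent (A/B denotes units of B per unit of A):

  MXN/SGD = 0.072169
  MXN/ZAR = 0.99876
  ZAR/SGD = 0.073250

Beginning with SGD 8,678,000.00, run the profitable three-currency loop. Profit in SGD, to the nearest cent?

Profit: SGD 119,063.52

Profitable loop is SGD → MXN → ZAR → SGD:
SGD 8,678,000.00 ÷ 0.072169 = MXN 120,245,534.79
MXN 120,245,534.79 × 0.99876 = ZAR 120,096,430.32
ZAR 120,096,430.32 × 0.073250 = SGD 8,797,063.52
Profit = SGD 8,797,063.52 − SGD 8,678,000.00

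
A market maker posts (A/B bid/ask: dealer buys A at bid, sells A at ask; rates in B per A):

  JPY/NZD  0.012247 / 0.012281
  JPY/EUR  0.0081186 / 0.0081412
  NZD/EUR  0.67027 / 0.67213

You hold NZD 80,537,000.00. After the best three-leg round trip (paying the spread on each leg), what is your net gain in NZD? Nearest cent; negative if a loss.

Best loop NZD → EUR → JPY → NZD:
NZD 80,537,000.00 × 0.67027 (sell NZD at bid) = EUR 53,981,534.99
EUR 53,981,534.99 ÷ 0.0081412 (buy JPY at ask) = JPY 6,630,660,712
JPY 6,630,660,712 × 0.012247 (sell JPY at bid) = NZD 81,205,701.74

Net profit: NZD 668,701.74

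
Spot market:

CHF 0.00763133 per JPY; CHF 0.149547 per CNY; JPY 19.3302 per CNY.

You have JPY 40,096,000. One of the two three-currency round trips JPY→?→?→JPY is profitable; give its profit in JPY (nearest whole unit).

Profitable loop is JPY → CNY → CHF → JPY:
JPY 40,096,000 ÷ 19.3302 = CNY 2,074,267.21
CNY 2,074,267.21 × 0.149547 = CHF 310,200.44
CHF 310,200.44 ÷ 0.00763133 = JPY 40,648,280
Profit = JPY 40,648,280 − JPY 40,096,000

Profit: JPY 552,280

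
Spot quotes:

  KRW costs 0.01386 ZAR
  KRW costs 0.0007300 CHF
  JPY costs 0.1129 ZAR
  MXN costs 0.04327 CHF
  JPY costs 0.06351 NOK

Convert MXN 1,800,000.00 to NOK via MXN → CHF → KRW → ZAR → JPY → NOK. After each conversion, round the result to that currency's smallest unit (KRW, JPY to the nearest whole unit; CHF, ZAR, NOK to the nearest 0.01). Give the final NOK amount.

MXN 1,800,000.00 × 0.04327 = CHF 77,886.00
CHF 77,886.00 ÷ 0.0007300 = KRW 106,693,151
KRW 106,693,151 × 0.01386 = ZAR 1,478,767.07
ZAR 1,478,767.07 ÷ 0.1129 = JPY 13,098,025
JPY 13,098,025 × 0.06351 = NOK 831,855.57

NOK 831,855.57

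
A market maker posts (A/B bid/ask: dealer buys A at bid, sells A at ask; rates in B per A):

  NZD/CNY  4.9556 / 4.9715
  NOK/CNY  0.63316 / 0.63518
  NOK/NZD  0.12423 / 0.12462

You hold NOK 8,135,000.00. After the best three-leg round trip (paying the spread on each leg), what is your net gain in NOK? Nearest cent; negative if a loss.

Best loop NOK → CNY → NZD → NOK:
NOK 8,135,000.00 × 0.63316 (sell NOK at bid) = CNY 5,150,756.60
CNY 5,150,756.60 ÷ 4.9715 (buy NZD at ask) = NZD 1,036,056.84
NZD 1,036,056.84 ÷ 0.12462 (buy NOK at ask) = NOK 8,313,728.49

Net profit: NOK 178,728.49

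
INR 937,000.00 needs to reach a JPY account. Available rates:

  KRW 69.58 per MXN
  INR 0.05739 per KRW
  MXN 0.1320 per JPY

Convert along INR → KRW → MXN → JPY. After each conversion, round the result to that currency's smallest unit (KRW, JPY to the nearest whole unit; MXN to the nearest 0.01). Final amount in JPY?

JPY 1,777,645

INR 937,000.00 ÷ 0.05739 = KRW 16,326,886
KRW 16,326,886 ÷ 69.58 = MXN 234,649.12
MXN 234,649.12 ÷ 0.1320 = JPY 1,777,645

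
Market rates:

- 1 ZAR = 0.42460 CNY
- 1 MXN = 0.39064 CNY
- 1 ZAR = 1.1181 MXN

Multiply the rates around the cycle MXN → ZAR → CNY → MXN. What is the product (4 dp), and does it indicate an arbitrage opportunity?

Around MXN → ZAR → CNY → MXN: 1 ÷ 1.1181 × 0.42460 ÷ 0.39064 = 0.972126
Product < 1; profitable direction is MXN → CNY → ZAR → MXN.

0.9721 (arbitrage exists)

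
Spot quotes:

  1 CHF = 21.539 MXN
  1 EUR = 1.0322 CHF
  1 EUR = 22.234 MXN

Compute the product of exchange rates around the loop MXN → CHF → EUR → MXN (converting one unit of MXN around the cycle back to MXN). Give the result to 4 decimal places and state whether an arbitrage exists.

Around MXN → CHF → EUR → MXN: 1 ÷ 21.539 ÷ 1.0322 × 22.234 = 1.000065
Product ≈ 1 (deviation 0.006%, within rounding noise).

1.0001 (no arbitrage)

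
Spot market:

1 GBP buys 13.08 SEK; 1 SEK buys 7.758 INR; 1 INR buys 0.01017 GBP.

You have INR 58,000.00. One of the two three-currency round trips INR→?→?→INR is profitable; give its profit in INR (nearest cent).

Profit: INR 1,855.83

Profitable loop is INR → GBP → SEK → INR:
INR 58,000.00 × 0.01017 = GBP 589.86
GBP 589.86 × 13.08 = SEK 7,715.37
SEK 7,715.37 × 7.758 = INR 59,855.83
Profit = INR 59,855.83 − INR 58,000.00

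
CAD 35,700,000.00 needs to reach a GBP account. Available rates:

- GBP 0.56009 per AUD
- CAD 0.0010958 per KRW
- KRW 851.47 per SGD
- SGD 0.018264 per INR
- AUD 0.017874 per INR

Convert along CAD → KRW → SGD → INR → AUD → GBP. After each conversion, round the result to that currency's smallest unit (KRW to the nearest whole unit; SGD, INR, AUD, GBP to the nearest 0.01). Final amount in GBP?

CAD 35,700,000.00 ÷ 0.0010958 = KRW 32,578,937,762
KRW 32,578,937,762 ÷ 851.47 = SGD 38,261,991.33
SGD 38,261,991.33 ÷ 0.018264 = INR 2,094,940,392.58
INR 2,094,940,392.58 × 0.017874 = AUD 37,444,964.58
AUD 37,444,964.58 × 0.56009 = GBP 20,972,550.21

GBP 20,972,550.21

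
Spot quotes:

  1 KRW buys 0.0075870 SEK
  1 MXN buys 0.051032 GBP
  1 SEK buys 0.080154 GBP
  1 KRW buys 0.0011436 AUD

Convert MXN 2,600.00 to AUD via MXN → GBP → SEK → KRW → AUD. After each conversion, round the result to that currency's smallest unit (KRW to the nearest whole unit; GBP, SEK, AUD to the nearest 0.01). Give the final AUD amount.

MXN 2,600.00 × 0.051032 = GBP 132.68
GBP 132.68 ÷ 0.080154 = SEK 1,655.31
SEK 1,655.31 ÷ 0.0075870 = KRW 218,177
KRW 218,177 × 0.0011436 = AUD 249.51

AUD 249.51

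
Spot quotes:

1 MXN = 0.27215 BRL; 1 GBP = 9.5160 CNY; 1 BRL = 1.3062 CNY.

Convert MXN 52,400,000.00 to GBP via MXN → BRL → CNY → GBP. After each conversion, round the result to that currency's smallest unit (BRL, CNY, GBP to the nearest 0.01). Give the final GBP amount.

MXN 52,400,000.00 × 0.27215 = BRL 14,260,660.00
BRL 14,260,660.00 × 1.3062 = CNY 18,627,274.09
CNY 18,627,274.09 ÷ 9.5160 = GBP 1,957,468.90

GBP 1,957,468.90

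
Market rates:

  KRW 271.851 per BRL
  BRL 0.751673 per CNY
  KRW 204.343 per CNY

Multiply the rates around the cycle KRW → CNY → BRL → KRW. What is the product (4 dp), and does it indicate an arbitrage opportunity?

1.0000 (no arbitrage)

Around KRW → CNY → BRL → KRW: 1 ÷ 204.343 × 0.751673 × 271.851 = 1.000000
Product ≈ 1 (deviation 0.000%, within rounding noise).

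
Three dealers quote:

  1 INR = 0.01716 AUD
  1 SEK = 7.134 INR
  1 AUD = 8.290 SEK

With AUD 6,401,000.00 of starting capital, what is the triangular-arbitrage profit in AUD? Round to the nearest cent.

Profit: AUD 95,100.67

Profitable loop is AUD → SEK → INR → AUD:
AUD 6,401,000.00 × 8.290 = SEK 53,064,290.00
SEK 53,064,290.00 × 7.134 = INR 378,560,644.86
INR 378,560,644.86 × 0.01716 = AUD 6,496,100.67
Profit = AUD 6,496,100.67 − AUD 6,401,000.00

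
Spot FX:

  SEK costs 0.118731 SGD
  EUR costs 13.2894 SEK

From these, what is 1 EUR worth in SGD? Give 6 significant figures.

1 EUR × 13.2894 = 13.2894 SEK
13.2894 SEK × 0.118731 = 1.57786 SGD

EUR/SGD = 1.57786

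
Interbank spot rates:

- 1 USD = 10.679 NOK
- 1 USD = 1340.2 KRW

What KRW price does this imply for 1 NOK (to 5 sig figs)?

NOK/KRW = 125.50

1 NOK ÷ 10.679 = 0.0936417 USD
0.0936417 USD × 1340.2 = 125.499 KRW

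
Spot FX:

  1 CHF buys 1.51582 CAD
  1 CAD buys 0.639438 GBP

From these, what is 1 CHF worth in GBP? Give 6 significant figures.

1 CHF × 1.51582 = 1.51582 CAD
1.51582 CAD × 0.639438 = 0.969273 GBP

CHF/GBP = 0.969273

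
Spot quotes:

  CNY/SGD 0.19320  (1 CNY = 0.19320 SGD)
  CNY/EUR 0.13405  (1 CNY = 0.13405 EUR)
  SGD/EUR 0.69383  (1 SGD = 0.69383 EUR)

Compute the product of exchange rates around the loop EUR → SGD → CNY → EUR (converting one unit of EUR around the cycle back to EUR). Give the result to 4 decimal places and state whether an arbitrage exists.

1.0000 (no arbitrage)

Around EUR → SGD → CNY → EUR: 1 ÷ 0.69383 ÷ 0.19320 × 0.13405 = 1.000015
Product ≈ 1 (deviation 0.002%, within rounding noise).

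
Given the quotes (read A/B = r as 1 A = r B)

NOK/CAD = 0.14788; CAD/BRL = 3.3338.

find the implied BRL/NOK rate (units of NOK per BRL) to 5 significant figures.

BRL/NOK = 2.0284

1 BRL ÷ 3.3338 = 0.299958 CAD
0.299958 CAD ÷ 0.14788 = 2.02839 NOK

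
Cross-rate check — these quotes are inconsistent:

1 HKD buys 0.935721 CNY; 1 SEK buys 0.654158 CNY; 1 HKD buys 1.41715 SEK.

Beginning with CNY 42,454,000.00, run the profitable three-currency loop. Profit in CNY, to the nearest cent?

Profitable loop is CNY → SEK → HKD → CNY:
CNY 42,454,000.00 ÷ 0.654158 = SEK 64,898,694.20
SEK 64,898,694.20 ÷ 1.41715 = HKD 45,795,218.71
HKD 45,795,218.71 × 0.935721 = CNY 42,851,547.85
Profit = CNY 42,851,547.85 − CNY 42,454,000.00

Profit: CNY 397,547.85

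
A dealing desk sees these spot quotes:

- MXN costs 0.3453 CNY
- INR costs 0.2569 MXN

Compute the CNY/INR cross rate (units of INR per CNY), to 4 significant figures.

CNY/INR = 11.27

1 CNY ÷ 0.3453 = 2.89603 MXN
2.89603 MXN ÷ 0.2569 = 11.273 INR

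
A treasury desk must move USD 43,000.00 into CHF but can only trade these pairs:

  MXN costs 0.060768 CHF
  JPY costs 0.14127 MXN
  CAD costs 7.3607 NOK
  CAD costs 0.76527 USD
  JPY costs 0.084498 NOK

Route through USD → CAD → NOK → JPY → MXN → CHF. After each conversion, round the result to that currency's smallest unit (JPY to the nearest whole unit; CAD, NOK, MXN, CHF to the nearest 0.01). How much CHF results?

CHF 42,019.54

USD 43,000.00 ÷ 0.76527 = CAD 56,189.32
CAD 56,189.32 × 7.3607 = NOK 413,592.73
NOK 413,592.73 ÷ 0.084498 = JPY 4,894,704
JPY 4,894,704 × 0.14127 = MXN 691,474.83
MXN 691,474.83 × 0.060768 = CHF 42,019.54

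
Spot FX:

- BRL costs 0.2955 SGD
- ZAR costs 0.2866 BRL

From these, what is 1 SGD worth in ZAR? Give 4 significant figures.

SGD/ZAR = 11.81

1 SGD ÷ 0.2955 = 3.38409 BRL
3.38409 BRL ÷ 0.2866 = 11.8077 ZAR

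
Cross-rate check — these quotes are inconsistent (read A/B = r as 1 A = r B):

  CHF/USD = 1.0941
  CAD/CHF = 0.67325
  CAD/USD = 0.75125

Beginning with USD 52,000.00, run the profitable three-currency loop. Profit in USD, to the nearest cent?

Profit: USD 1,034.01

Profitable loop is USD → CHF → CAD → USD:
USD 52,000.00 ÷ 1.0941 = CHF 47,527.65
CHF 47,527.65 ÷ 0.67325 = CAD 70,594.35
CAD 70,594.35 × 0.75125 = USD 53,034.01
Profit = USD 53,034.01 − USD 52,000.00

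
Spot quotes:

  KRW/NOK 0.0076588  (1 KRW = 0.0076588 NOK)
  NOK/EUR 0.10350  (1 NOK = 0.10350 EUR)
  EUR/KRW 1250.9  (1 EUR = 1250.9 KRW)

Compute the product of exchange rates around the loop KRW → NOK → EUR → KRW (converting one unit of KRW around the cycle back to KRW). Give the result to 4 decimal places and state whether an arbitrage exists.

Around KRW → NOK → EUR → KRW: 1 × 0.0076588 × 0.10350 × 1250.9 = 0.991571
Product < 1; profitable direction is KRW → EUR → NOK → KRW.

0.9916 (arbitrage exists)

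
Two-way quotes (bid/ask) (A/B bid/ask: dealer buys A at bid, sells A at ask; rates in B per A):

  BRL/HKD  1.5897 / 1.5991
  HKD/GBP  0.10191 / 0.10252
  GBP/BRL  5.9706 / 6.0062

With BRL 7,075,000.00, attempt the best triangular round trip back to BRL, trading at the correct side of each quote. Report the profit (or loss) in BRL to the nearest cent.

Best loop BRL → GBP → HKD → BRL:
BRL 7,075,000.00 ÷ 6.0062 (buy GBP at ask) = GBP 1,177,949.45
GBP 1,177,949.45 ÷ 0.10252 (buy HKD at ask) = HKD 11,489,947.84
HKD 11,489,947.84 ÷ 1.5991 (buy BRL at ask) = BRL 7,185,259.11

Net profit: BRL 110,259.11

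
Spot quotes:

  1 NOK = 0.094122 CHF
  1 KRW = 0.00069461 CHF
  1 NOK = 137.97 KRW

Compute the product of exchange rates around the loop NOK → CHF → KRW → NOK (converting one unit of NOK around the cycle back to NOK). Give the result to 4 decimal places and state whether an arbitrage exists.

0.9821 (arbitrage exists)

Around NOK → CHF → KRW → NOK: 1 × 0.094122 ÷ 0.00069461 ÷ 137.97 = 0.982122
Product < 1; profitable direction is NOK → KRW → CHF → NOK.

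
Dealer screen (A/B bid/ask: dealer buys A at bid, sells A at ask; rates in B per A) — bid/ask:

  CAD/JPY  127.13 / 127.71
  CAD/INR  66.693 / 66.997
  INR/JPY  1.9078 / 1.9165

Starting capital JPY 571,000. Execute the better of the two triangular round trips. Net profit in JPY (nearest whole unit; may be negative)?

Best loop JPY → CAD → INR → JPY:
JPY 571,000 ÷ 127.71 (buy CAD at ask) = CAD 4,471.07
CAD 4,471.07 × 66.693 (sell CAD at bid) = INR 298,188.89
INR 298,188.89 × 1.9078 (sell INR at bid) = JPY 568,885

Net result: JPY -2,115 (no profitable arbitrage after spreads)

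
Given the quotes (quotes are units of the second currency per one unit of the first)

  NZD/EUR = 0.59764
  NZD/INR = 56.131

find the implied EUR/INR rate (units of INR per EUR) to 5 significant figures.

1 EUR ÷ 0.59764 = 1.67325 NZD
1.67325 NZD × 56.131 = 93.9211 INR

EUR/INR = 93.921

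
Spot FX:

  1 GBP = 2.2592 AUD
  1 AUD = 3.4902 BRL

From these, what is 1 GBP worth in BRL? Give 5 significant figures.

1 GBP × 2.2592 = 2.2592 AUD
2.2592 AUD × 3.4902 = 7.88506 BRL

GBP/BRL = 7.8851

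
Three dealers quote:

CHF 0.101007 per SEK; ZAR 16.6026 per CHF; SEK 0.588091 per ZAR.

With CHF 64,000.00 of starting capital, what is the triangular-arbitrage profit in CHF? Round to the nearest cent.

Profitable loop is CHF → SEK → ZAR → CHF:
CHF 64,000.00 ÷ 0.101007 = SEK 633,619.45
SEK 633,619.45 ÷ 0.588091 = ZAR 1,077,417.36
ZAR 1,077,417.36 ÷ 16.6026 = CHF 64,894.50
Profit = CHF 64,894.50 − CHF 64,000.00

Profit: CHF 894.50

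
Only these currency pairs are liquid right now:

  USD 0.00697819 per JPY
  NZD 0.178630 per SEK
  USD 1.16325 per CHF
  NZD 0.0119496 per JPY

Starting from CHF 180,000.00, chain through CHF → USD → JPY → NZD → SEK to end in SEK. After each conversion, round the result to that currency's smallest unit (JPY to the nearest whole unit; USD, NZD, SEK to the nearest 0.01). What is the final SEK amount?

CHF 180,000.00 × 1.16325 = USD 209,385.00
USD 209,385.00 ÷ 0.00697819 = JPY 30,005,632
JPY 30,005,632 × 0.0119496 = NZD 358,555.30
NZD 358,555.30 ÷ 0.178630 = SEK 2,007,251.30

SEK 2,007,251.30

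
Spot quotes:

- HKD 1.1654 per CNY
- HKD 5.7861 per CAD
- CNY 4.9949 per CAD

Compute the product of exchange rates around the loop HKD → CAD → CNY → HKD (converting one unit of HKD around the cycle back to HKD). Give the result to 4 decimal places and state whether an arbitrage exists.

1.0060 (arbitrage exists)

Around HKD → CAD → CNY → HKD: 1 ÷ 5.7861 × 4.9949 × 1.1654 = 1.006041
Product > 1; profitable direction is HKD → CAD → CNY → HKD.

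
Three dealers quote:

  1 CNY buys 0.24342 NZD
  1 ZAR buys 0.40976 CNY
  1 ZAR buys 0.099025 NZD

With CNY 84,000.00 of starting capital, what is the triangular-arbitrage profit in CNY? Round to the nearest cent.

Profit: CNY 609.72

Profitable loop is CNY → NZD → ZAR → CNY:
CNY 84,000.00 × 0.24342 = NZD 20,447.28
NZD 20,447.28 ÷ 0.099025 = ZAR 206,486.04
ZAR 206,486.04 × 0.40976 = CNY 84,609.72
Profit = CNY 84,609.72 − CNY 84,000.00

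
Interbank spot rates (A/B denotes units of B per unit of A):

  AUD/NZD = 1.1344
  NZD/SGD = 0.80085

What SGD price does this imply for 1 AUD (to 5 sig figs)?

AUD/SGD = 0.90848

1 AUD × 1.1344 = 1.1344 NZD
1.1344 NZD × 0.80085 = 0.908484 SGD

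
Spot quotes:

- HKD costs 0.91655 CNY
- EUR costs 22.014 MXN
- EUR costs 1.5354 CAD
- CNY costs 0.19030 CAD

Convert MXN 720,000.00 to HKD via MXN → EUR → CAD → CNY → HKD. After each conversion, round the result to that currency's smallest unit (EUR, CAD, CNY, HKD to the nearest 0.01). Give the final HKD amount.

HKD 287,912.25

MXN 720,000.00 ÷ 22.014 = EUR 32,706.46
EUR 32,706.46 × 1.5354 = CAD 50,217.50
CAD 50,217.50 ÷ 0.19030 = CNY 263,885.97
CNY 263,885.97 ÷ 0.91655 = HKD 287,912.25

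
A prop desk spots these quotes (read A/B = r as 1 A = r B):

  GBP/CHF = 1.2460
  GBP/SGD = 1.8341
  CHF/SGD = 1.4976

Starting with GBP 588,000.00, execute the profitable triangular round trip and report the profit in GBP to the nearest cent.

Profitable loop is GBP → CHF → SGD → GBP:
GBP 588,000.00 × 1.2460 = CHF 732,648.00
CHF 732,648.00 × 1.4976 = SGD 1,097,213.64
SGD 1,097,213.64 ÷ 1.8341 = GBP 598,230.00
Profit = GBP 598,230.00 − GBP 588,000.00

Profit: GBP 10,230.00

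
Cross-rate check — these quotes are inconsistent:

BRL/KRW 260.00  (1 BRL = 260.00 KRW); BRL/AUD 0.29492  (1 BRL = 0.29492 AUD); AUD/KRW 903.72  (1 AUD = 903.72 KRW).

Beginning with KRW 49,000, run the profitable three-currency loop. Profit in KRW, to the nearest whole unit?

Profitable loop is KRW → BRL → AUD → KRW:
KRW 49,000 ÷ 260.00 = BRL 188.46
BRL 188.46 × 0.29492 = AUD 55.58
AUD 55.58 × 903.72 = KRW 50,230
Profit = KRW 50,230 − KRW 49,000

Profit: KRW 1,230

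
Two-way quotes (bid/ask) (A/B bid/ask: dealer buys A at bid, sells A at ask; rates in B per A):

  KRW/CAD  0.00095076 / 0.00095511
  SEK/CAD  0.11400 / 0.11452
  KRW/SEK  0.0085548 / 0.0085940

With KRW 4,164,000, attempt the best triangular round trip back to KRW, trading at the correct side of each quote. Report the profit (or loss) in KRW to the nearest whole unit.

Net profit: KRW 87,792

Best loop KRW → SEK → CAD → KRW:
KRW 4,164,000 × 0.0085548 (sell KRW at bid) = SEK 35,622.19
SEK 35,622.19 × 0.11400 (sell SEK at bid) = CAD 4,060.93
CAD 4,060.93 ÷ 0.00095511 (buy KRW at ask) = KRW 4,251,792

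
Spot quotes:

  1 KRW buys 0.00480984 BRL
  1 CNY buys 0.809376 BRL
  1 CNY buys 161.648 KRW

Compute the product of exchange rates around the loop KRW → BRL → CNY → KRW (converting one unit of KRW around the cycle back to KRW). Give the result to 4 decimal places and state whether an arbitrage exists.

0.9606 (arbitrage exists)

Around KRW → BRL → CNY → KRW: 1 × 0.00480984 ÷ 0.809376 × 161.648 = 0.960618
Product < 1; profitable direction is KRW → CNY → BRL → KRW.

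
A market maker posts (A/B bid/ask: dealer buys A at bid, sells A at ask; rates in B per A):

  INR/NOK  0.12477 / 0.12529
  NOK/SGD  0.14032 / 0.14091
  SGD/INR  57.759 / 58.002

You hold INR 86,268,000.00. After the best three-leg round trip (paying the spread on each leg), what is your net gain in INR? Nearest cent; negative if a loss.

Net profit: INR 968,683.46

Best loop INR → NOK → SGD → INR:
INR 86,268,000.00 × 0.12477 (sell INR at bid) = NOK 10,763,658.36
NOK 10,763,658.36 × 0.14032 (sell NOK at bid) = SGD 1,510,356.54
SGD 1,510,356.54 × 57.759 (sell SGD at bid) = INR 87,236,683.46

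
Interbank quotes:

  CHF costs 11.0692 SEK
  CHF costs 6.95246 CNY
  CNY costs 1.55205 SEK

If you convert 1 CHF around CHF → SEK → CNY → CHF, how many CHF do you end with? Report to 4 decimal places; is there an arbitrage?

Around CHF → SEK → CNY → CHF: 1 × 11.0692 ÷ 1.55205 ÷ 6.95246 = 1.025822
Product > 1; profitable direction is CHF → SEK → CNY → CHF.

1.0258 (arbitrage exists)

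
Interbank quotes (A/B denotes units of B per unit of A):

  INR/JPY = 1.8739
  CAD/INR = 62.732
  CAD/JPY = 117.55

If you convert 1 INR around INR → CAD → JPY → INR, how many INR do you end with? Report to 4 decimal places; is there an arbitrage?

1.0000 (no arbitrage)

Around INR → CAD → JPY → INR: 1 ÷ 62.732 × 117.55 ÷ 1.8739 = 0.999970
Product ≈ 1 (deviation 0.003%, within rounding noise).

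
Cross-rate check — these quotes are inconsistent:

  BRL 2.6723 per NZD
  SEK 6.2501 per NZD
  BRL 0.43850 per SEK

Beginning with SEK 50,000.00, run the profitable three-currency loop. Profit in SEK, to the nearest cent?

Profit: SEK 1,279.21

Profitable loop is SEK → BRL → NZD → SEK:
SEK 50,000.00 × 0.43850 = BRL 21,925.00
BRL 21,925.00 ÷ 2.6723 = NZD 8,204.54
NZD 8,204.54 × 6.2501 = SEK 51,279.21
Profit = SEK 51,279.21 − SEK 50,000.00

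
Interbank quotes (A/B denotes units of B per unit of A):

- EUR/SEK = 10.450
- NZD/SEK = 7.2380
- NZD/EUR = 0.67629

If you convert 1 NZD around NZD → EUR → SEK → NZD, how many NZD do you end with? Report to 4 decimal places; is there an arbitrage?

Around NZD → EUR → SEK → NZD: 1 × 0.67629 × 10.450 ÷ 7.2380 = 0.976407
Product < 1; profitable direction is NZD → SEK → EUR → NZD.

0.9764 (arbitrage exists)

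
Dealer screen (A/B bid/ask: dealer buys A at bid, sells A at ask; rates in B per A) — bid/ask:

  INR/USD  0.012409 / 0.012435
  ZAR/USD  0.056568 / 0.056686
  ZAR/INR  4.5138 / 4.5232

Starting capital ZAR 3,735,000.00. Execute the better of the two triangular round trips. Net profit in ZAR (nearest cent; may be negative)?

Best loop ZAR → USD → INR → ZAR:
ZAR 3,735,000.00 × 0.056568 (sell ZAR at bid) = USD 211,281.48
USD 211,281.48 ÷ 0.012435 (buy INR at ask) = INR 16,990,870.93
INR 16,990,870.93 ÷ 4.5232 (buy ZAR at ask) = ZAR 3,756,382.85

Net profit: ZAR 21,382.85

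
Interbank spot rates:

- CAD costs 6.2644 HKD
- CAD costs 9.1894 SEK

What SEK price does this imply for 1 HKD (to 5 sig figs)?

1 HKD ÷ 6.2644 = 0.159632 CAD
0.159632 CAD × 9.1894 = 1.46692 SEK

HKD/SEK = 1.4669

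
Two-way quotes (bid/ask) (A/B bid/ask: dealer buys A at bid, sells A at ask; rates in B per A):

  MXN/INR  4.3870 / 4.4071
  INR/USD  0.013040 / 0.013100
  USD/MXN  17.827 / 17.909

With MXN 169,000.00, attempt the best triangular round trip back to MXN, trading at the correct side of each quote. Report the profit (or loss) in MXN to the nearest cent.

Best loop MXN → INR → USD → MXN:
MXN 169,000.00 × 4.3870 (sell MXN at bid) = INR 741,403.00
INR 741,403.00 × 0.013040 (sell INR at bid) = USD 9,667.90
USD 9,667.90 × 17.827 (sell USD at bid) = MXN 172,349.57

Net profit: MXN 3,349.57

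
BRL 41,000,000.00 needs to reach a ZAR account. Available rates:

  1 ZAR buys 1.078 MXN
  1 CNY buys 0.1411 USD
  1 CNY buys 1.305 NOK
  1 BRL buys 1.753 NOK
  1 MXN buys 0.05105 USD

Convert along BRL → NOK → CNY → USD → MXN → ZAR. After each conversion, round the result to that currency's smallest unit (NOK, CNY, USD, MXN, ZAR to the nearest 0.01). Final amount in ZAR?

BRL 41,000,000.00 × 1.753 = NOK 71,873,000.00
NOK 71,873,000.00 ÷ 1.305 = CNY 55,075,095.79
CNY 55,075,095.79 × 0.1411 = USD 7,771,096.02
USD 7,771,096.02 ÷ 0.05105 = MXN 152,225,191.38
MXN 152,225,191.38 ÷ 1.078 = ZAR 141,210,752.67

ZAR 141,210,752.67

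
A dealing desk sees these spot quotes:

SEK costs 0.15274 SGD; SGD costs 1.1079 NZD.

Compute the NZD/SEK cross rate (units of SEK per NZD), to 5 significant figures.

1 NZD ÷ 1.1079 = 0.902609 SGD
0.902609 SGD ÷ 0.15274 = 5.90944 SEK

NZD/SEK = 5.9094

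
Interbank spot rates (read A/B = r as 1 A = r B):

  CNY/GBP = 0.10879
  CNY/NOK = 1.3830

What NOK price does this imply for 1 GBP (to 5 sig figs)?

1 GBP ÷ 0.10879 = 9.19202 CNY
9.19202 CNY × 1.3830 = 12.7126 NOK

GBP/NOK = 12.713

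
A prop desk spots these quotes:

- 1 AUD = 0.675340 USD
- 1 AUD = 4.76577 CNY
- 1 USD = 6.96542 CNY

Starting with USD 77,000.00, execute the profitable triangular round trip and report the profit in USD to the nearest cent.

Profit: USD 1,010.67

Profitable loop is USD → AUD → CNY → USD:
USD 77,000.00 ÷ 0.675340 = AUD 114,016.64
AUD 114,016.64 × 4.76577 = CNY 543,377.10
CNY 543,377.10 ÷ 6.96542 = USD 78,010.67
Profit = USD 78,010.67 − USD 77,000.00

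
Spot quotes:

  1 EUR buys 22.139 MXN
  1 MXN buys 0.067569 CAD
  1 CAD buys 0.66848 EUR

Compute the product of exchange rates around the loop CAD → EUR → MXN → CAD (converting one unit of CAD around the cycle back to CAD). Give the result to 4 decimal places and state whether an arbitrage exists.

1.0000 (no arbitrage)

Around CAD → EUR → MXN → CAD: 1 × 0.66848 × 22.139 × 0.067569 = 0.999986
Product ≈ 1 (deviation 0.001%, within rounding noise).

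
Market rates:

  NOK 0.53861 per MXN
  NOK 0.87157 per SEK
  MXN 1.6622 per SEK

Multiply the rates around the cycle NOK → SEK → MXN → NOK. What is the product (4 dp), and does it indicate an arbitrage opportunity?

1.0272 (arbitrage exists)

Around NOK → SEK → MXN → NOK: 1 ÷ 0.87157 × 1.6622 × 0.53861 = 1.027201
Product > 1; profitable direction is NOK → SEK → MXN → NOK.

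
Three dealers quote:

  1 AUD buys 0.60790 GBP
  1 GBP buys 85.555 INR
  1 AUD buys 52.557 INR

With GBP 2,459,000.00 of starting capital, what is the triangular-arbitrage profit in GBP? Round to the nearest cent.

Profit: GBP 25,915.11

Profitable loop is GBP → AUD → INR → GBP:
GBP 2,459,000.00 ÷ 0.60790 = AUD 4,045,073.20
AUD 4,045,073.20 × 52.557 = INR 212,596,912.32
INR 212,596,912.32 ÷ 85.555 = GBP 2,484,915.11
Profit = GBP 2,484,915.11 − GBP 2,459,000.00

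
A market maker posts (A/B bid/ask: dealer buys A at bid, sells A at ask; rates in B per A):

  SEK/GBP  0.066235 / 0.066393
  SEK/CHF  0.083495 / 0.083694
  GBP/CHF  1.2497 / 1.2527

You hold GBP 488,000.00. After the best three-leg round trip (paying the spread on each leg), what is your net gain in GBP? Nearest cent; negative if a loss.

Best loop GBP → SEK → CHF → GBP:
GBP 488,000.00 ÷ 0.066393 (buy SEK at ask) = SEK 7,350,172.46
SEK 7,350,172.46 × 0.083495 (sell SEK at bid) = CHF 613,702.65
CHF 613,702.65 ÷ 1.2527 (buy GBP at ask) = GBP 489,903.93

Net profit: GBP 1,903.93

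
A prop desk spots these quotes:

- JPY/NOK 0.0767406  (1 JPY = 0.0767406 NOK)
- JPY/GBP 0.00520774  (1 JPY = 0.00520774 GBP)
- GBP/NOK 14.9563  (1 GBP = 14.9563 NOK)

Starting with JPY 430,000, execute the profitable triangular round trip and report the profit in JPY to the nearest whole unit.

Profit: JPY 6,432

Profitable loop is JPY → GBP → NOK → JPY:
JPY 430,000 × 0.00520774 = GBP 2,239.33
GBP 2,239.33 × 14.9563 = NOK 33,492.06
NOK 33,492.06 ÷ 0.0767406 = JPY 436,432
Profit = JPY 436,432 − JPY 430,000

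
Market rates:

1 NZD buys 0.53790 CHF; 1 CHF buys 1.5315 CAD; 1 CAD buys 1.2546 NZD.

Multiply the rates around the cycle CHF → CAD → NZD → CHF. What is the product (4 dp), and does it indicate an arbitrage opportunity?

Around CHF → CAD → NZD → CHF: 1 × 1.5315 × 1.2546 × 0.53790 = 1.033532
Product > 1; profitable direction is CHF → CAD → NZD → CHF.

1.0335 (arbitrage exists)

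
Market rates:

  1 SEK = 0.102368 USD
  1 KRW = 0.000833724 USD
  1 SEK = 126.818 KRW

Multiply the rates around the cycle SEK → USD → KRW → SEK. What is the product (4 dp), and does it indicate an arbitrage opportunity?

0.9682 (arbitrage exists)

Around SEK → USD → KRW → SEK: 1 × 0.102368 ÷ 0.000833724 ÷ 126.818 = 0.968191
Product < 1; profitable direction is SEK → KRW → USD → SEK.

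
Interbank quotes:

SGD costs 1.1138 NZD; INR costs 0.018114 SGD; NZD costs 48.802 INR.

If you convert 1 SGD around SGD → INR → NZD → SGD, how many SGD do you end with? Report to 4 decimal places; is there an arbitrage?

Around SGD → INR → NZD → SGD: 1 ÷ 0.018114 ÷ 48.802 ÷ 1.1138 = 1.015642
Product > 1; profitable direction is SGD → INR → NZD → SGD.

1.0156 (arbitrage exists)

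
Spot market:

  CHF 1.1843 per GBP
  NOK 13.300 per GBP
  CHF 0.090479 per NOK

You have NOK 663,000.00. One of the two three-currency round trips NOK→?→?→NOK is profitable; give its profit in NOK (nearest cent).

Profit: NOK 10,676.24

Profitable loop is NOK → CHF → GBP → NOK:
NOK 663,000.00 × 0.090479 = CHF 59,987.58
CHF 59,987.58 ÷ 1.1843 = GBP 50,652.35
GBP 50,652.35 × 13.300 = NOK 673,676.24
Profit = NOK 673,676.24 − NOK 663,000.00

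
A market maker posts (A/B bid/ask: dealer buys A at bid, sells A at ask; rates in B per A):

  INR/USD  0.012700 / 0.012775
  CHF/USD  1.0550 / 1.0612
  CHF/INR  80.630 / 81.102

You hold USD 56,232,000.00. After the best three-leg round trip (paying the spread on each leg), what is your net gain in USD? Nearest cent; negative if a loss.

Net profit: USD 1,026,968.09

Best loop USD → INR → CHF → USD:
USD 56,232,000.00 ÷ 0.012775 (buy INR at ask) = INR 4,401,722,113.50
INR 4,401,722,113.50 ÷ 81.102 (buy CHF at ask) = CHF 54,273,903.40
CHF 54,273,903.40 × 1.0550 (sell CHF at bid) = USD 57,258,968.09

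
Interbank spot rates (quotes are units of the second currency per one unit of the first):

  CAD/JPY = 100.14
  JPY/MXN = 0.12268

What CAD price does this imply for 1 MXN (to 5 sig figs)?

MXN/CAD = 0.081399

1 MXN ÷ 0.12268 = 8.15129 JPY
8.15129 JPY ÷ 100.14 = 0.0813989 CAD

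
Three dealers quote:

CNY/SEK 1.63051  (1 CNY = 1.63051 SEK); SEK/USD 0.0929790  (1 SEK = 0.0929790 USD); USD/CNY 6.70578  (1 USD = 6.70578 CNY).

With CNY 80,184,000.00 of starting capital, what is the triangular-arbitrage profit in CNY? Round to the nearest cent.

Profit: CNY 1,332,468.42

Profitable loop is CNY → SEK → USD → CNY:
CNY 80,184,000.00 × 1.63051 = SEK 130,740,813.84
SEK 130,740,813.84 × 0.0929790 = USD 12,156,150.13
USD 12,156,150.13 × 6.70578 = CNY 81,516,468.42
Profit = CNY 81,516,468.42 − CNY 80,184,000.00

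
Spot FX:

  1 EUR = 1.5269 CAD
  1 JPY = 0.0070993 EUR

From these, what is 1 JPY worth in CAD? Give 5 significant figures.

1 JPY × 0.0070993 = 0.0070993 EUR
0.0070993 EUR × 1.5269 = 0.0108399 CAD

JPY/CAD = 0.010840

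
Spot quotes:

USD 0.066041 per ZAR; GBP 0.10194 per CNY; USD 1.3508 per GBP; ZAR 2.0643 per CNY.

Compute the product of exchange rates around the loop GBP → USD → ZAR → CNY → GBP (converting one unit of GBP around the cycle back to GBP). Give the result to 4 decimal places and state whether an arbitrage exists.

Around GBP → USD → ZAR → CNY → GBP: 1 × 1.3508 ÷ 0.066041 ÷ 2.0643 × 0.10194 = 1.010065
Product > 1; profitable direction is GBP → USD → ZAR → CNY → GBP.

1.0101 (arbitrage exists)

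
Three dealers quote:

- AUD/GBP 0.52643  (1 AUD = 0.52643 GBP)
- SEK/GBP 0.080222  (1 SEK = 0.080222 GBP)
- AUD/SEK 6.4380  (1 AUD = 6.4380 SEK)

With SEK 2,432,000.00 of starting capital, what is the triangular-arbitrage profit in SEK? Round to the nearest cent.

Profit: SEK 46,904.20

Profitable loop is SEK → AUD → GBP → SEK:
SEK 2,432,000.00 ÷ 6.4380 = AUD 377,757.07
AUD 377,757.07 × 0.52643 = GBP 198,862.65
GBP 198,862.65 ÷ 0.080222 = SEK 2,478,904.20
Profit = SEK 2,478,904.20 − SEK 2,432,000.00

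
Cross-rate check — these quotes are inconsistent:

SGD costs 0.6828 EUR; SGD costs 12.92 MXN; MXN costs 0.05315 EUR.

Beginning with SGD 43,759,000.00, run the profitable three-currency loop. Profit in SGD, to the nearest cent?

Profitable loop is SGD → MXN → EUR → SGD:
SGD 43,759,000.00 × 12.92 = MXN 565,366,280.00
MXN 565,366,280.00 × 0.05315 = EUR 30,049,217.78
EUR 30,049,217.78 ÷ 0.6828 = SGD 44,008,813.39
Profit = SGD 44,008,813.39 − SGD 43,759,000.00

Profit: SGD 249,813.39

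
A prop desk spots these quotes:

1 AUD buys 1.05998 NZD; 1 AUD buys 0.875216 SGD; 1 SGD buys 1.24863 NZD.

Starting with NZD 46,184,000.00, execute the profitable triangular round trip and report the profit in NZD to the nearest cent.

Profitable loop is NZD → AUD → SGD → NZD:
NZD 46,184,000.00 ÷ 1.05998 = AUD 43,570,633.41
AUD 43,570,633.41 × 0.875216 = SGD 38,133,715.49
SGD 38,133,715.49 × 1.24863 = NZD 47,614,901.17
Profit = NZD 47,614,901.17 − NZD 46,184,000.00

Profit: NZD 1,430,901.17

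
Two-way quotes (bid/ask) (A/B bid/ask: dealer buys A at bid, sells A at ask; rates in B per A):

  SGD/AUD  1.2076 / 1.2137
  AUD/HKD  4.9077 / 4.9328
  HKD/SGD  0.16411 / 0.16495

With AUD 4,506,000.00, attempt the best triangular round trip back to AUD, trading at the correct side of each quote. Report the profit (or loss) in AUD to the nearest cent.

Best loop AUD → SGD → HKD → AUD:
AUD 4,506,000.00 ÷ 1.2137 (buy SGD at ask) = SGD 3,712,614.32
SGD 3,712,614.32 ÷ 0.16495 (buy HKD at ask) = HKD 22,507,513.31
HKD 22,507,513.31 ÷ 4.9328 (buy AUD at ask) = AUD 4,562,827.06

Net profit: AUD 56,827.06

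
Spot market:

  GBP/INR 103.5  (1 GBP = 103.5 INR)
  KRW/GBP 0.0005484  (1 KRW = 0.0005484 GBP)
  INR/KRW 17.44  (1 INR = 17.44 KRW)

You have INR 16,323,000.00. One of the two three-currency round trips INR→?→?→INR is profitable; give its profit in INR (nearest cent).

Profitable loop is INR → GBP → KRW → INR:
INR 16,323,000.00 ÷ 103.5 = GBP 157,710.14
GBP 157,710.14 ÷ 0.0005484 = KRW 287,582,321
KRW 287,582,321 ÷ 17.44 = INR 16,489,811.99
Profit = INR 16,489,811.99 − INR 16,323,000.00

Profit: INR 166,811.99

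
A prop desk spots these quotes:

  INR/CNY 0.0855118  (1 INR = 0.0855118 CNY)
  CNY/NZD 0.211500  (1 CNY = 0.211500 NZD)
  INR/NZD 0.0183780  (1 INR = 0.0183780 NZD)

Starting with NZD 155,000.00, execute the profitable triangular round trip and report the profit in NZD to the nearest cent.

Profitable loop is NZD → CNY → INR → NZD:
NZD 155,000.00 ÷ 0.211500 = CNY 732,860.52
CNY 732,860.52 ÷ 0.0855118 = INR 8,570,285.27
INR 8,570,285.27 × 0.0183780 = NZD 157,504.70
Profit = NZD 157,504.70 − NZD 155,000.00

Profit: NZD 2,504.70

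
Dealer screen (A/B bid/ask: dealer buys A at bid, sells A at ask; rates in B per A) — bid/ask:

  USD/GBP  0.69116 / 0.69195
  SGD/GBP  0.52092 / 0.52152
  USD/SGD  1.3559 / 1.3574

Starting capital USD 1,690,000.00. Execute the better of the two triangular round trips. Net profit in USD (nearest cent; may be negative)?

Best loop USD → SGD → GBP → USD:
USD 1,690,000.00 × 1.3559 (sell USD at bid) = SGD 2,291,471.00
SGD 2,291,471.00 × 0.52092 (sell SGD at bid) = GBP 1,193,673.07
GBP 1,193,673.07 ÷ 0.69195 (buy USD at ask) = USD 1,725,085.73

Net profit: USD 35,085.73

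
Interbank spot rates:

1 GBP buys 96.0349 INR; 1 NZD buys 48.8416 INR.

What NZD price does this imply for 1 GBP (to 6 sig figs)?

GBP/NZD = 1.96625

1 GBP × 96.0349 = 96.0349 INR
96.0349 INR ÷ 48.8416 = 1.96625 NZD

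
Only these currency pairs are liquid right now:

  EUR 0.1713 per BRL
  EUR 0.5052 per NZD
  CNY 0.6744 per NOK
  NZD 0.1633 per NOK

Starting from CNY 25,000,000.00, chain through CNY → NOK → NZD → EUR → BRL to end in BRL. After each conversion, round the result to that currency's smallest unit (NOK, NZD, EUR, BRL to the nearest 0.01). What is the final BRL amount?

CNY 25,000,000.00 ÷ 0.6744 = NOK 37,069,988.14
NOK 37,069,988.14 × 0.1633 = NZD 6,053,529.06
NZD 6,053,529.06 × 0.5052 = EUR 3,058,242.88
EUR 3,058,242.88 ÷ 0.1713 = BRL 17,853,139.99

BRL 17,853,139.99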